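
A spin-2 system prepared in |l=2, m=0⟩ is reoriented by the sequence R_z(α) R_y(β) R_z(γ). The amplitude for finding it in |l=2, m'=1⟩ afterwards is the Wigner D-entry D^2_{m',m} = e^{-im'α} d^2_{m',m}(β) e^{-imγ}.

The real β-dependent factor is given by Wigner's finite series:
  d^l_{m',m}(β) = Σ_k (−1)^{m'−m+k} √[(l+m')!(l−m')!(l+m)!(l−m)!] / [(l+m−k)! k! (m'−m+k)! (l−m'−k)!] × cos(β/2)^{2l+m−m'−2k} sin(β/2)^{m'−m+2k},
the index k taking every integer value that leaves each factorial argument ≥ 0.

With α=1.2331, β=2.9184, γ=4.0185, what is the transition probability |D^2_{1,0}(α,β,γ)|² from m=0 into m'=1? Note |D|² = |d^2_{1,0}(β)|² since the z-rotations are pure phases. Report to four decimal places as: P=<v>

P=0.0699

Split into d^2_{1,0}(β=2.9184) × two z-phases.
Half-angle: c=0.111365, s=0.993780. N=√(6·1·2·2)=4.898979
The bounds max(0,m−m')=0 and min(l+m,l−m')=1 give 2 terms
  k=0: (−1)^1·4.8990/(2)·0.1114^3·0.9938^1 = -0.003362
  k=1: (−1)^2·4.8990/(2)·0.1114^1·0.9938^3 = +0.267728
d^2_{1,0}(2.9184) = -0.003362 +0.267728 = +0.264366
|D^2_{1,0}|² = |d^2_{1,0}(β)|² = (+0.264366)² = 0.069889 (the z-rotation phases have unit modulus)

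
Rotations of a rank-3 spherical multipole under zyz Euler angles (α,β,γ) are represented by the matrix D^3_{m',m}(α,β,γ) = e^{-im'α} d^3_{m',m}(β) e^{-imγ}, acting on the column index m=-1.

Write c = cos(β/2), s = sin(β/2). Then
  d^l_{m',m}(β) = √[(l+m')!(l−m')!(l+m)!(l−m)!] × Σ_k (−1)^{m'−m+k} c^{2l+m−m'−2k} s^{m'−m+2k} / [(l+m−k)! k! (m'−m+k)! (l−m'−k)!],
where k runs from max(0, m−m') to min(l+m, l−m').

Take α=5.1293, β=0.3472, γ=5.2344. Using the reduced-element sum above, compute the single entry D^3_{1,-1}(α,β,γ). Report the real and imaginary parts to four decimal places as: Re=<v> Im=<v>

D^3_{1,-1}(5.1293,0.3472,5.2344) = e^{-i·1·5.1293}·d^3_{1,-1}(0.3472)·e^{-i·-1·5.2344}. Compute d first:
With c≡cos(β/2)=0.984969 and s≡sin(β/2)=0.172729, N=[24·2·2·24]^{1/2}=48.000000
k: max(0,(-1)−(1))=0 … min(3+(-1),3−(1))=2
  k=0: (−1)^2·48.0000/(8)·0.9850^4·0.1727^2 = +0.168490
  k=1: (−1)^3·48.0000/(6)·0.9850^2·0.1727^4 = -0.006909
  k=2: (−1)^4·48.0000/(48)·0.9850^0·0.1727^6 = +0.000027
d^3_{1,-1}(0.3472) = +0.168490 -0.006909 +0.000027 = +0.161608
D = (+0.404938+0.914344i)·(+0.161608)·(+0.498624-0.866818i) = +0.160716+0.016954i

Re=0.1607 Im=0.0170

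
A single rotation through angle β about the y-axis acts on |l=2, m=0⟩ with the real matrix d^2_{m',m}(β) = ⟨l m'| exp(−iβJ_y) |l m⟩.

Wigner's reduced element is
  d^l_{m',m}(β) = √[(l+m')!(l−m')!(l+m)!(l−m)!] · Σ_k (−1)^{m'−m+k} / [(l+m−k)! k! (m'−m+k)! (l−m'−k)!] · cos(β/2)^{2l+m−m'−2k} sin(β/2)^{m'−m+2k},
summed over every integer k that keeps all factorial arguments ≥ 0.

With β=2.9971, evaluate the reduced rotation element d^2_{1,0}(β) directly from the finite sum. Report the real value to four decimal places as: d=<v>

d=0.1745

d^2_{1,0}(β=2.9971) via Wigner's sum:
Half-angle: c=0.072183, s=0.997391. N=√(6·1·2·2)=4.898979
k: max(0,(0)−(1))=0 … min(2+(0),2−(1))=1
  k=0: (−1)^1·4.8990/(2)·0.0722^3·0.9974^1 = -0.000919
  k=1: (−1)^2·4.8990/(2)·0.0722^1·0.9974^3 = +0.175433
d^2_{1,0}(2.9971) = -0.000919 +0.175433 = +0.174514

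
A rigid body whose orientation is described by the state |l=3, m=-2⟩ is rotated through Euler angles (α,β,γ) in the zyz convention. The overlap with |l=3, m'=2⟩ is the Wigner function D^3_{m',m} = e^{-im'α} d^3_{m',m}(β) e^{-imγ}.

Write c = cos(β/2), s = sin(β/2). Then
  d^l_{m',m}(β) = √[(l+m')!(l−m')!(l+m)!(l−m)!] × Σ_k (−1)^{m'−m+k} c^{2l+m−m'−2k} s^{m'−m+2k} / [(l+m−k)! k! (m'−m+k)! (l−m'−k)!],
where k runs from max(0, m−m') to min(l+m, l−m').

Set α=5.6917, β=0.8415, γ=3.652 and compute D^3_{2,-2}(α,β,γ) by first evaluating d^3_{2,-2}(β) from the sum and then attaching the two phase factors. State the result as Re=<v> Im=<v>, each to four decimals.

Re=-0.0658 Im=0.0897

D^3_{2,-2}(5.6917,0.8415,3.652) = e^{-i·2·5.6917}·d^3_{2,-2}(0.8415)·e^{-i·-2·3.652}. Compute d first:
Half-angle: c=0.912783, s=0.408445. N=√(120·1·1·120)=120.000000
k: max(0,(-2)−(2))=0 … min(3+(-2),3−(2))=1
  k=0: (−1)^4·120.0000/(24)·0.9128^2·0.4084^4 = +0.115942
  k=1: (−1)^5·120.0000/(120)·0.9128^0·0.4084^6 = -0.004643
d^3_{2,-2}(0.8415) = +0.115942 -0.004643 = +0.111299
Phases: e^{-i·(2)·5.6917}=+0.378176+0.925734i, e^{-i·(-2)·3.652}=+0.522672+0.852534i ⇒ D=-0.065840+0.089736i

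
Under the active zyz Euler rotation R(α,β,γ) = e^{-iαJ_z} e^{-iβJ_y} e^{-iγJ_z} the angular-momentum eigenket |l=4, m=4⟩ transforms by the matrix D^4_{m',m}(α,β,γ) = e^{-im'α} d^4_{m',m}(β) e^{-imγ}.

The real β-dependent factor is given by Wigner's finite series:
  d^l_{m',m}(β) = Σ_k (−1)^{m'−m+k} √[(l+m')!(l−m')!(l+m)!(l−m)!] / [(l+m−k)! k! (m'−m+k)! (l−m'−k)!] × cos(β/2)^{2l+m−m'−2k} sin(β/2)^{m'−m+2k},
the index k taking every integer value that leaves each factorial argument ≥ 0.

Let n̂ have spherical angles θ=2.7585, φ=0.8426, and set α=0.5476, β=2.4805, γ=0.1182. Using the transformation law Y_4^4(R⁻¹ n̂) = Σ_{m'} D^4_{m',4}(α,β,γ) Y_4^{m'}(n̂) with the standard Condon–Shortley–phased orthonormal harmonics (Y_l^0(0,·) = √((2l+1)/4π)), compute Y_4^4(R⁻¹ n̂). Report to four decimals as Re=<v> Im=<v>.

Re=0.0022 Im=0.0033

Need the full column D^4_{m',4} for m'=−4..4 at α=0.5476, β=2.4805, γ=0.1182.
cos(β/2)=0.324560, sin(β/2)=0.945865
d^4_{-4,4}: single k=8 term ⇒ +0.640669;  D = -0.093715+0.633778i
d^4_{-3,4}: single k=7 term ⇒ +0.621791;  D = +0.242593+0.572514i
d^4_{-2,4}: single k=6 term ⇒ +0.399157;  D = +0.324308+0.232703i
d^4_{-1,4}: single k=5 term ⇒ +0.193698;  D = +0.193156+0.014475i
d^4_{0,4}: single k=4 term ⇒ +0.074310;  D = +0.066158-0.033839i
d^4_{1,4}: single k=3 term ⇒ +0.022806;  D = +0.011928-0.019438i
d^4_{2,4}: single k=2 term ⇒ +0.005534;  D = +0.000015-0.005534i
d^4_{3,4}: single k=1 term ⇒ +0.001015;  D = -0.000526-0.000868i
d^4_{4,4}: single k=0 term ⇒ +0.000123;  D = -0.000109-0.000057i
Y_4^{m'}(θ=2.7585,φ=0.8426) and Σ D·Y over m':
  (-0.0937+0.6338i)·(-0.0084+0.0020i)  (+0.2426+0.5725i)·(+0.0496+0.0349i)  (+0.3243+0.2327i)·(-0.0268-0.2332i)  (+0.1932+0.0145i)·(-0.3299+0.3699i)  (+0.0662-0.0338i)·(+0.3274+0.0000i)  (+0.0119-0.0194i)·(+0.3299+0.3699i)  (+0.0000-0.0055i)·(-0.0268+0.2332i)  (-0.0005-0.0009i)·(-0.0496+0.0349i)  (-0.0001-0.0001i)·(-0.0084-0.0020i)
Y_4^4(R⁻¹ n̂) = +0.002210+0.003254i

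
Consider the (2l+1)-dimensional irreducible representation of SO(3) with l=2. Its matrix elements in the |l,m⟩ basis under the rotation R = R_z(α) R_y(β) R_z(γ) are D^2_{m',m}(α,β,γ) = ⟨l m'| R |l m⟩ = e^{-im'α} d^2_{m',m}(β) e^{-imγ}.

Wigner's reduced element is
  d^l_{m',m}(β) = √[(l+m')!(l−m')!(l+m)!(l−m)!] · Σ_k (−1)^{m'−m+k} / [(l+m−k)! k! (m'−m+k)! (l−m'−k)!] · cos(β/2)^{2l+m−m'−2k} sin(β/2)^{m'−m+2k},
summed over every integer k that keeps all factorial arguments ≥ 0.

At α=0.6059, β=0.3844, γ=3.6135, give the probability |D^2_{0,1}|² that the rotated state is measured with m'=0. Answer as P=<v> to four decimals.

P=0.1813

Split into d^2_{0,1}(β=0.3844) × two z-phases.
Half-angle: c=0.981586, s=0.191019. N=√(2·2·6·1)=4.898979
Admissible k: 1..2 (factorial args all ≥0)
  k=1: (−1)^0·4.8990/(2)·0.9816^3·0.1910^1 = +0.442525
  k=2: (−1)^1·4.8990/(2)·0.9816^1·0.1910^3 = -0.016758
d^2_{0,1}(0.3844) = +0.442525 -0.016758 = +0.425766
|D^2_{0,1}|² = |d^2_{0,1}(β)|² = (+0.425766)² = 0.181277 (the z-rotation phases have unit modulus)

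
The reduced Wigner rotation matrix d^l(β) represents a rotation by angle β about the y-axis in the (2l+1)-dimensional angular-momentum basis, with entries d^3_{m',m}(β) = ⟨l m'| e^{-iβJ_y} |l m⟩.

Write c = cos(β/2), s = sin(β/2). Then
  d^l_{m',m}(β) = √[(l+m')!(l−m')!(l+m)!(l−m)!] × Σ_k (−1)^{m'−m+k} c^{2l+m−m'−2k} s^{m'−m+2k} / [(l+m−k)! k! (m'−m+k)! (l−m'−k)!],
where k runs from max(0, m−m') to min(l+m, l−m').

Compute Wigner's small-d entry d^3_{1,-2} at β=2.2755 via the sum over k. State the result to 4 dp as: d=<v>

d^3_{1,-2}(β=2.2755) via Wigner's sum:
c=cos(2.2755/2)=0.419638, s=sin(2.2755/2)=0.907692; N=√[24·2·1·120]=75.894664
k∈{0,1} keeps every argument non-negative
  k=0: (−1)^3·75.8947/(12)·0.4196^3·0.9077^3 = -0.349518
  k=1: (−1)^4·75.8947/(24)·0.4196^1·0.9077^5 = +0.817648
d^3_{1,-2}(2.2755) = -0.349518 +0.817648 = +0.468130

d=0.4681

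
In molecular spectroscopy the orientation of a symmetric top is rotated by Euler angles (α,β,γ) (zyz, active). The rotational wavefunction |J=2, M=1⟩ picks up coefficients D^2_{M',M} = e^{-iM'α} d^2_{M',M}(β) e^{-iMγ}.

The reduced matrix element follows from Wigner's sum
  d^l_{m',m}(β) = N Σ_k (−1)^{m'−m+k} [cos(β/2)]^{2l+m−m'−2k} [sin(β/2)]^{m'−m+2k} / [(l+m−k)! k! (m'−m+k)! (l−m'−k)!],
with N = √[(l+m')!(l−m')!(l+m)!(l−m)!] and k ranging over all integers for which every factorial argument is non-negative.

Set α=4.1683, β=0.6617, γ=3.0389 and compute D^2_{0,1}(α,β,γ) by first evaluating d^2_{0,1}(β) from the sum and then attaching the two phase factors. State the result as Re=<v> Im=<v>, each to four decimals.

First d^2_{0,1}(β=0.6617), then the phase factors e^{-i(0)α} and e^{-i(1)γ}:
With c≡cos(β/2)=0.945767 and s≡sin(β/2)=0.324847, N=[2·2·6·1]^{1/2}=4.898979
Admissible k: 1..2 (factorial args all ≥0)
  k=1: (−1)^0·4.8990/(2)·0.9458^3·0.3248^1 = +0.673142
  k=2: (−1)^1·4.8990/(2)·0.9458^1·0.3248^3 = -0.079414
d^2_{0,1}(0.6617) = +0.673142 -0.079414 = +0.593728
Phases: e^{-i·(0)·4.1683}=+1.000000+0.000000i, e^{-i·(1)·3.0389}=-0.994732-0.102512i ⇒ D=-0.590600-0.060864i

Re=-0.5906 Im=-0.0609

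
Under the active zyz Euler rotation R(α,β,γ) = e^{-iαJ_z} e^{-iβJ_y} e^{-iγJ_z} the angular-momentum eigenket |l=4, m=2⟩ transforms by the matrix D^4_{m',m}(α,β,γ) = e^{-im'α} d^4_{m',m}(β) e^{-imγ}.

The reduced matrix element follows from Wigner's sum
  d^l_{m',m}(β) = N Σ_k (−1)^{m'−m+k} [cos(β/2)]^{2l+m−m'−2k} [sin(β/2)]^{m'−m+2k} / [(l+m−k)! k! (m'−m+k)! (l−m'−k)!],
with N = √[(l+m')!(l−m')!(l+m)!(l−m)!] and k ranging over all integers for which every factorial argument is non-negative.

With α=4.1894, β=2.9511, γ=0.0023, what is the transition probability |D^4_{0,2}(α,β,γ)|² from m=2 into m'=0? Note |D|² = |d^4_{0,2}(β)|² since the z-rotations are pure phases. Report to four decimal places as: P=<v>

D^4_{0,2}(4.1894,2.9511,0.0023) = e^{-i·0·4.1894}·d^4_{0,2}(2.9511)·e^{-i·2·0.0023}. Compute d first:
With c≡cos(β/2)=0.095102 and s≡sin(β/2)=0.995467, N=[24·24·720·2]^{1/2}=910.735966
Admissible k: 2..4 (factorial args all ≥0)
  k=2: (−1)^0·910.7360/(96)·0.0951^6·0.9955^2 = +0.000007
  k=3: (−1)^1·910.7360/(36)·0.0951^4·0.9955^4 = -0.002032
  k=4: (−1)^2·910.7360/(96)·0.0951^2·0.9955^6 = +0.083496
d^4_{0,2}(2.9511) = +0.000007 -0.002032 +0.083496 = +0.081471
|D^4_{0,2}|² = |d^4_{0,2}(β)|² = (+0.081471)² = 0.006638 (the z-rotation phases have unit modulus)

P=0.0066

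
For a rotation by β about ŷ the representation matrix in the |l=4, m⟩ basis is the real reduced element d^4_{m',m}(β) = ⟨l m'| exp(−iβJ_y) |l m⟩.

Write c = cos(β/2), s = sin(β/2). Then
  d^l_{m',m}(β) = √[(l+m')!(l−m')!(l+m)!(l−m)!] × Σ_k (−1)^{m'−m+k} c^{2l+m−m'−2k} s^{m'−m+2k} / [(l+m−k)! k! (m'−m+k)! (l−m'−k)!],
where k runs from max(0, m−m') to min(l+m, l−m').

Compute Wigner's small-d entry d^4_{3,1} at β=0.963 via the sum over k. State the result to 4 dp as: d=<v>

d=0.4497

d^4_{3,1}(β=0.963) via Wigner's sum:
With c≡cos(β/2)=0.886301 and s≡sin(β/2)=0.463109, N=[5040·1·120·6]^{1/2}=1904.940944
The bounds max(0,m−m')=0 and min(l+m,l−m')=1 give 2 terms
  k=0: (−1)^2·1904.9409/(240)·0.8863^6·0.4631^2 = +0.825135
  k=1: (−1)^3·1904.9409/(144)·0.8863^4·0.4631^4 = -0.375472
d^4_{3,1}(0.963) = +0.825135 -0.375472 = +0.449663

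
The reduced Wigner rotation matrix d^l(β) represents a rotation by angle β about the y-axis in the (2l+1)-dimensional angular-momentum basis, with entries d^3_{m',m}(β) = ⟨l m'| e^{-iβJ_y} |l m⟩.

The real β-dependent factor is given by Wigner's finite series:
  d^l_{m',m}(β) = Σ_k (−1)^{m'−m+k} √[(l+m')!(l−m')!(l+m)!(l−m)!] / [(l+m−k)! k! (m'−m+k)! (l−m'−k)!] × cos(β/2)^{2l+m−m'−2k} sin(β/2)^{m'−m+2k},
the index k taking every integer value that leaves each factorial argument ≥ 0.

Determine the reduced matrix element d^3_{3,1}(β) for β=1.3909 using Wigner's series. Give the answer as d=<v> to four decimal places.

d=0.5525

d^3_{3,1}(β=1.3909) via Wigner's sum:
c=cos(1.3909/2)=0.767765, s=sin(1.3909/2)=0.640731; N=√[720·1·24·2]=185.903201
The bounds max(0,m−m')=0 and min(l+m,l−m')=0 give 1 term
  k=0: (−1)^2·185.9032/(48)·0.7678^4·0.6407^2 = +0.552473
d^3_{3,1}(1.3909) = +0.552473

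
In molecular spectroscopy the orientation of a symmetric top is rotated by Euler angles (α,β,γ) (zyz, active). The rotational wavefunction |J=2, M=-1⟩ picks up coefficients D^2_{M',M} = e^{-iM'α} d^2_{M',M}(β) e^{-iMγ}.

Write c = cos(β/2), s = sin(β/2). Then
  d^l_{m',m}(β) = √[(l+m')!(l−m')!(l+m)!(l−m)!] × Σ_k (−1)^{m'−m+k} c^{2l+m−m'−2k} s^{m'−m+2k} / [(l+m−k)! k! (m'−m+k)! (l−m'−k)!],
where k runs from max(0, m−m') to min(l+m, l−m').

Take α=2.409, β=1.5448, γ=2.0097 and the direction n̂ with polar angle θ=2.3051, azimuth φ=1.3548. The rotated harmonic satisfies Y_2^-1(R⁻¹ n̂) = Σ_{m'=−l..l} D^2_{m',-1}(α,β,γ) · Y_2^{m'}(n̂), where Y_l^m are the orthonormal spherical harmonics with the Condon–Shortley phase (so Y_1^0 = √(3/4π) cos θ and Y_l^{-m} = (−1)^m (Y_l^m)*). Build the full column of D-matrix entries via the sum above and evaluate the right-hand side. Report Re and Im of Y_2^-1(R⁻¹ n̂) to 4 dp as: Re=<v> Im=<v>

Need the full column D^2_{m',-1} for m'=−2..2 at α=2.409, β=1.5448, γ=2.0097.
cos(β/2)=0.716238, sin(β/2)=0.697856
d^2_{-2,-1}: single k=1 term ⇒ +0.512823;  D = +0.438658+0.265644i
d^2_{-1,-1}: k∈[0..1] ⇒ +0.263166 -0.749493 = -0.486328;  D = +0.140785+0.465504i
d^2_{0,-1}: k∈[0..1] ⇒ -0.628078 +0.596253 = -0.031825;  D = +0.013524-0.028808i
d^2_{1,-1}: k∈[0..1] ⇒ +0.749493 -0.237172 = +0.512321;  D = +0.472018-0.199177i
d^2_{2,-1}: single k=0 term ⇒ -0.486839;  D = +0.460048+0.159272i
Y_2^{m'}(θ=2.3051,φ=1.3548) and Σ D·Y over m':
  (+0.4387+0.2656i)·(-0.1933-0.0891i)  (+0.1408+0.4655i)·(-0.0824+0.3753i)  (+0.0135-0.0288i)·(+0.1094+0.0000i)  (+0.4720-0.1992i)·(+0.0824+0.3753i)  (+0.4600+0.1593i)·(-0.1933+0.0891i)
Y_2^-1(R⁻¹ n̂) = -0.235431+0.091887i

Re=-0.2354 Im=0.0919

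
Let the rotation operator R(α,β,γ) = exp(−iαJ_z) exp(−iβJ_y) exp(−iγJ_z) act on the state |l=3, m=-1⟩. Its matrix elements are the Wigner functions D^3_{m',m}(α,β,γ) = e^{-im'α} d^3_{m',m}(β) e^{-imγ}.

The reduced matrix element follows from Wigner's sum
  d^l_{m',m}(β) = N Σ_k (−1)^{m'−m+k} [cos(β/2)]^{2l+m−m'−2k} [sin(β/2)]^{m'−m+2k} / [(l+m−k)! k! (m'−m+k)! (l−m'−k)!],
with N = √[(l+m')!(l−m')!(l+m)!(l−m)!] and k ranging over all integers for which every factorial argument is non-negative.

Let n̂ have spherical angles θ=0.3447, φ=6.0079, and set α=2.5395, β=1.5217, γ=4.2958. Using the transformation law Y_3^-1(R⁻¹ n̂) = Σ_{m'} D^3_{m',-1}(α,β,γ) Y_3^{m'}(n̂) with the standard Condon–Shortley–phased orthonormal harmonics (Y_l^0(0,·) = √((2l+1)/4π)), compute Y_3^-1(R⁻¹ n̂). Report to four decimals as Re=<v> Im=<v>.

Re=-0.0983 Im=-0.1680

Need the full column D^3_{m',-1} for m'=−3..3 at α=2.5395, β=1.5217, γ=4.2958.
cos(β/2)=0.724250, sin(β/2)=0.689537
d^3_{-3,-1}: single k=2 term ⇒ +0.506659;  D = +0.402707-0.307458i
d^3_{-2,-1}: k∈[1..2] ⇒ +0.434511 -0.787715 = -0.353204;  D = +0.352763-0.017645i
d^3_{-1,-1}: k∈[0..2] ⇒ +0.144322 -1.046550 +0.711475 = -0.190753;  D = -0.162411-0.100048i
d^3_{0,-1}: k∈[0..2] ⇒ -0.475983 +1.294348 -0.391082 = +0.427283;  D = -0.172897-0.390739i
d^3_{1,-1}: k∈[0..2] ⇒ +0.784912 -0.948633 +0.107485 = -0.056236;  D = +0.010372-0.055271i
d^3_{2,-1}: k∈[0..1] ⇒ -0.787715 +0.357008 = -0.430707;  D = -0.305225+0.303886i
d^3_{3,-1}: single k=0 term ⇒ +0.459255;  D = -0.451744+0.082721i
Y_3^{m'}(θ=0.3447,φ=6.0079) and Σ D·Y over m':
  (+0.4027-0.3075i)·(+0.0109+0.0118i)  (+0.3528-0.0176i)·(+0.0936+0.0575i)  (-0.1624-0.1000i)·(+0.3604+0.1018i)  (-0.1729-0.3907i)·(+0.5019+0.0000i)  (+0.0104-0.0553i)·(-0.3604+0.1018i)  (-0.3052+0.3039i)·(+0.0936-0.0575i)  (-0.4517+0.0827i)·(-0.0109+0.0118i)
Y_3^-1(R⁻¹ n̂) = -0.098328-0.167972i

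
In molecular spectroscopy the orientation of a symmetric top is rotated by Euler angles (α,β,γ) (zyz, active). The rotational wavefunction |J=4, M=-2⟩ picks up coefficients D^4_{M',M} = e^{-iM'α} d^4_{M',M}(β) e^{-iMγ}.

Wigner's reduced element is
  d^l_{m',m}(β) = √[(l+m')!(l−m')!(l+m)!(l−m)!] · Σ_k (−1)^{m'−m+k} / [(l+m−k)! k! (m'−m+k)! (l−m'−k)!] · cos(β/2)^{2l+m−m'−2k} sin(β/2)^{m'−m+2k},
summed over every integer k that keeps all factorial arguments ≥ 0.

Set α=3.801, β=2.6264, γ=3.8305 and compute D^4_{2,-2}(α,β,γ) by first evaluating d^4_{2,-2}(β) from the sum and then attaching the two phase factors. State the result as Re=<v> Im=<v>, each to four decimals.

Split into d^4_{2,-2}(β=2.6264) × two z-phases.
Half-angle: c=0.254757, s=0.967005. N=√(720·2·2·720)=1440.000000
k∈{0,1,2} keeps every argument non-negative
  k=0: (−1)^4·1440.0000/(96)·0.2548^4·0.9670^4 = +0.055247
  k=1: (−1)^5·1440.0000/(120)·0.2548^2·0.9670^6 = -0.636804
  k=2: (−1)^6·1440.0000/(1440)·0.2548^0·0.9670^8 = +0.764593
d^4_{2,-2}(2.6264) = +0.055247 -0.636804 +0.764593 = +0.183036
D = (+0.249324-0.968420i)·(+0.183036)·(+0.191786+0.981437i) = +0.182717+0.010793i

Re=0.1827 Im=0.0108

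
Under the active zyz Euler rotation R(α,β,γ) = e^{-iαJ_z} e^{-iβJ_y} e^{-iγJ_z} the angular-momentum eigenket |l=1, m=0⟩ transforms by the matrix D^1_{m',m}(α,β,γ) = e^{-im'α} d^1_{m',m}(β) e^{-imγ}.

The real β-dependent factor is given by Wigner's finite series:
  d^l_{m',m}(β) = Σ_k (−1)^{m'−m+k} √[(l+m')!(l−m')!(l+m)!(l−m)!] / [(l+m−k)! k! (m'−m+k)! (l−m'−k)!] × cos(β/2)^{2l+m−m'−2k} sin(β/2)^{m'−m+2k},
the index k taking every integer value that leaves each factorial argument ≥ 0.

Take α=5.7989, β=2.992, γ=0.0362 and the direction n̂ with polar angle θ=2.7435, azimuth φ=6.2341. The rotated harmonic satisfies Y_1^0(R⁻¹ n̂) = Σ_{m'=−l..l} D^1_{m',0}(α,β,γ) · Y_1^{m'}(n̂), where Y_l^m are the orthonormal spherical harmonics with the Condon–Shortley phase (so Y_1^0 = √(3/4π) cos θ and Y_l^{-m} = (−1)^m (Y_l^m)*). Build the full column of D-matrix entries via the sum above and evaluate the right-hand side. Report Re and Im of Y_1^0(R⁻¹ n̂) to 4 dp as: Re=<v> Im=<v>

Re=0.4710 Im=0.0000

Need the full column D^1_{m',0} for m'=−1..1 at α=5.7989, β=2.992, γ=0.0362.
cos(β/2)=0.074727, sin(β/2)=0.997204
d^1_{-1,0}: single k=1 term ⇒ +0.105384;  D = +0.093266-0.049064i
d^1_{0,0}: k∈[0..1] ⇒ +0.005584 -0.994416 = -0.988832;  D = -0.988832+0.000000i
d^1_{1,0}: single k=0 term ⇒ -0.105384;  D = -0.093266-0.049064i
Y_1^{m'}(θ=2.7435,φ=6.2341) and Σ D·Y over m':
  (+0.0933-0.0491i)·(+0.1338+0.0066i)  (-0.9888+0.0000i)·(-0.4504+0.0000i)  (-0.0933-0.0491i)·(-0.1338+0.0066i)
Y_1^0(R⁻¹ n̂) = +0.470962+0.000000i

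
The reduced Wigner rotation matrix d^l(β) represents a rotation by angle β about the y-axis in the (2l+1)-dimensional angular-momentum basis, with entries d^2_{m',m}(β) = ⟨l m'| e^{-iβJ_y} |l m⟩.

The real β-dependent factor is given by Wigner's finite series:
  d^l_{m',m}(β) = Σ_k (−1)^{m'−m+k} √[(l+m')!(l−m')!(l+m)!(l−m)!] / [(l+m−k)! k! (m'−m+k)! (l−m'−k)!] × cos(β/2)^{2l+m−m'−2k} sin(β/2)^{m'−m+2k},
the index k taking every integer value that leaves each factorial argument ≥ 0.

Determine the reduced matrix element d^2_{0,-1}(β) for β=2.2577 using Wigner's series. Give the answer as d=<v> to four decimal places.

d^2_{0,-1}(β=2.2577) via Wigner's sum:
c=cos(2.2577/2)=0.427700, s=sin(2.2577/2)=0.903921; N=√[2·2·1·6]=4.898979
The bounds max(0,m−m')=0 and min(l+m,l−m')=1 give 2 terms
  k=0: (−1)^1·4.8990/(2)·0.4277^3·0.9039^1 = -0.173230
  k=1: (−1)^2·4.8990/(2)·0.4277^1·0.9039^3 = +0.773759
d^2_{0,-1}(2.2577) = -0.173230 +0.773759 = +0.600529

d=0.6005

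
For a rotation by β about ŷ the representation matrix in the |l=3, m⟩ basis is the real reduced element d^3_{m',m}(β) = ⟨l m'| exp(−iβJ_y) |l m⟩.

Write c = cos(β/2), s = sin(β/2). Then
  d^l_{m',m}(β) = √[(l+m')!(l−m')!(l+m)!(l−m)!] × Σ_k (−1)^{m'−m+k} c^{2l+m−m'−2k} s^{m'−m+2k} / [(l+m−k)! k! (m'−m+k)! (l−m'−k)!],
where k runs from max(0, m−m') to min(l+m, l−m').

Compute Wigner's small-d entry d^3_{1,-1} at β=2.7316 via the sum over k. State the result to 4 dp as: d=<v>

d^3_{1,-1}(β=2.7316) via Wigner's sum:
Half-angle: c=0.203564, s=0.979062. N=√(24·2·2·24)=48.000000
Admissible k: 0..2 (factorial args all ≥0)
  k=0: (−1)^2·48.0000/(8)·0.2036^4·0.9791^2 = +0.009876
  k=1: (−1)^3·48.0000/(6)·0.2036^2·0.9791^4 = -0.304600
  k=2: (−1)^4·48.0000/(48)·0.2036^0·0.9791^6 = +0.880766
d^3_{1,-1}(2.7316) = +0.009876 -0.304600 +0.880766 = +0.586041

d=0.5860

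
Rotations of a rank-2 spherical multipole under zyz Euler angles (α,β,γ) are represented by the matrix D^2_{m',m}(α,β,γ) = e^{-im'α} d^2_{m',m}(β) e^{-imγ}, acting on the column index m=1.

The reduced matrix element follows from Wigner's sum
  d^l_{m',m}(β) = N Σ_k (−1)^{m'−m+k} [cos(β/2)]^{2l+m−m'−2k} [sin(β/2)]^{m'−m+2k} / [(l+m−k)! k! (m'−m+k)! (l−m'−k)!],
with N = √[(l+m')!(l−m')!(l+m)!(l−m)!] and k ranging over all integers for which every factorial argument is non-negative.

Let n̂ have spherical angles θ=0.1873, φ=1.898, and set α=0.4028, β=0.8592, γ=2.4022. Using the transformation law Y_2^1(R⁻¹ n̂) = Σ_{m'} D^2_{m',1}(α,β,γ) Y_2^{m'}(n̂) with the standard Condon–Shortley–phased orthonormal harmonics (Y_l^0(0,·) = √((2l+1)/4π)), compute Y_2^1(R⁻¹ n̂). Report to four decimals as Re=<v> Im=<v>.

Need the full column D^2_{m',1} for m'=−2..2 at α=0.4028, β=0.8592, γ=2.4022.
cos(β/2)=0.909132, sin(β/2)=0.416507
d^2_{-2,1}: single k=3 term ⇒ +0.131379;  D = -0.003390-0.131335i
d^2_{-1,1}: k∈[2..3] ⇒ +0.430151 -0.030095 = +0.400056;  D = -0.166264-0.363870i
d^2_{0,1}: k∈[1..2] ⇒ +0.766619 -0.160905 = +0.605714;  D = -0.447549-0.408154i
d^2_{1,1}: k∈[0..1] ⇒ +0.683138 -0.430151 = +0.252988;  D = -0.238791-0.083555i
d^2_{2,1}: single k=0 term ⇒ -0.625942;  D = +0.624570-0.041412i
Y_2^{m'}(θ=0.1873,φ=1.898) and Σ D·Y over m':
  (-0.0034-0.1313i)·(-0.0106+0.0082i)  (-0.1663-0.3639i)·(-0.0454-0.1338i)  (-0.4475-0.4082i)·(+0.5980+0.0000i)  (-0.2388-0.0836i)·(+0.0454-0.1338i)  (+0.6246-0.0414i)·(-0.0106-0.0082i)
Y_2^1(R⁻¹ n̂) = -0.336669-0.180404i

Re=-0.3367 Im=-0.1804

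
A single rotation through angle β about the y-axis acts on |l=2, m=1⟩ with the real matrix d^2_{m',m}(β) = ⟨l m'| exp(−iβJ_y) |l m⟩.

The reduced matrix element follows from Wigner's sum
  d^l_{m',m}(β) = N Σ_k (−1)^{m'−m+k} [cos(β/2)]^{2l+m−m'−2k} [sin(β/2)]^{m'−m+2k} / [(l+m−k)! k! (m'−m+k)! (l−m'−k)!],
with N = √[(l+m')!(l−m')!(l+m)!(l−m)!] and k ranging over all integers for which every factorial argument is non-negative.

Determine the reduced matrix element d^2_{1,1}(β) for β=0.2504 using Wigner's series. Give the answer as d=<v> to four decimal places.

d^2_{1,1}(β=0.2504) via Wigner's sum:
c=cos(0.2504/2)=0.992173, s=sin(0.2504/2)=0.124873; N=√[6·1·6·1]=6.000000
k: max(0,(1)−(1))=0 … min(2+(1),2−(1))=1
  k=0: (−1)^0·6.0000/(6)·0.9922^4·0.1249^0 = +0.969057
  k=1: (−1)^1·6.0000/(2)·0.9922^2·0.1249^2 = -0.046050
d^2_{1,1}(0.2504) = +0.969057 -0.046050 = +0.923006

d=0.9230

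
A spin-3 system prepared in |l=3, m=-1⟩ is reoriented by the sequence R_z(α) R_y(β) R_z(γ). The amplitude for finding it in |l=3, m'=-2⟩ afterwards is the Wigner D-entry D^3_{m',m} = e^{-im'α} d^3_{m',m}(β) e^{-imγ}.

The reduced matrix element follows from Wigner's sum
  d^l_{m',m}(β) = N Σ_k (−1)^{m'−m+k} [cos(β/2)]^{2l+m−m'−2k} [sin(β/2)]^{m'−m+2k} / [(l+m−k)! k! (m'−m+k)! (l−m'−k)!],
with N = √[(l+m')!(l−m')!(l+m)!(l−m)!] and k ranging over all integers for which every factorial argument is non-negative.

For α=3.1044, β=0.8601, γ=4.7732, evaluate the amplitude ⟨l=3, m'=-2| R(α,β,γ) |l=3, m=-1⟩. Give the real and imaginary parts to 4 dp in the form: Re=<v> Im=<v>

First d^3_{-2,-1}(β=0.8601), then the phase factors e^{-i(-2)α} and e^{-i(-1)γ}:
c=cos(0.8601/2)=0.908945, s=sin(0.8601/2)=0.416916; N=√[1·120·2·24]=75.894664
Admissible k: 1..2 (factorial args all ≥0)
  k=1: (−1)^0·75.8947/(24)·0.9089^5·0.4169^1 = +0.817969
  k=2: (−1)^1·75.8947/(12)·0.9089^3·0.4169^3 = -0.344183
d^3_{-2,-1}(0.8601) = +0.817969 -0.344183 = +0.473786
D = (+0.997235-0.074317i)·(+0.473786)·(+0.060774-0.998152i) = -0.006431-0.473742i

Re=-0.0064 Im=-0.4737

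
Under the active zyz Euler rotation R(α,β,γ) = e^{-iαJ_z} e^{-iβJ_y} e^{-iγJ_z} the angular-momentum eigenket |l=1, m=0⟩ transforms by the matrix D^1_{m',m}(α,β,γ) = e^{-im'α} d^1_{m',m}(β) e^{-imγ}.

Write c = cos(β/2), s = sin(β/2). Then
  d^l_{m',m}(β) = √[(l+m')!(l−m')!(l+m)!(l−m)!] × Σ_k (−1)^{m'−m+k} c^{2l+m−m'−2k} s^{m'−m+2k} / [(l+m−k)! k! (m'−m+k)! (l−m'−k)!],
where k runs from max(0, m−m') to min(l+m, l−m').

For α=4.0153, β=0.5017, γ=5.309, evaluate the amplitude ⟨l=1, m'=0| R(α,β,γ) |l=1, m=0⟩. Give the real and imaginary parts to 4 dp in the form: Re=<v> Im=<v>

Re=0.8768 Im=0.0000

First d^1_{0,0}(β=0.5017), then the phase factors e^{-i(0)α} and e^{-i(0)γ}:
Half-angle: c=0.968702, s=0.248227. N=√(1·1·1·1)=1.000000
The bounds max(0,m−m')=0 and min(l+m,l−m')=1 give 2 terms
  k=0: (−1)^0·1.0000/(1)·0.9687^2·0.2482^0 = +0.938383
  k=1: (−1)^1·1.0000/(1)·0.9687^0·0.2482^2 = -0.061617
d^1_{0,0}(0.5017) = +0.938383 -0.061617 = +0.876766
Phases: e^{-i·(0)·4.0153}=+1.000000+0.000000i, e^{-i·(0)·5.309}=+1.000000+0.000000i ⇒ D=+0.876766+0.000000i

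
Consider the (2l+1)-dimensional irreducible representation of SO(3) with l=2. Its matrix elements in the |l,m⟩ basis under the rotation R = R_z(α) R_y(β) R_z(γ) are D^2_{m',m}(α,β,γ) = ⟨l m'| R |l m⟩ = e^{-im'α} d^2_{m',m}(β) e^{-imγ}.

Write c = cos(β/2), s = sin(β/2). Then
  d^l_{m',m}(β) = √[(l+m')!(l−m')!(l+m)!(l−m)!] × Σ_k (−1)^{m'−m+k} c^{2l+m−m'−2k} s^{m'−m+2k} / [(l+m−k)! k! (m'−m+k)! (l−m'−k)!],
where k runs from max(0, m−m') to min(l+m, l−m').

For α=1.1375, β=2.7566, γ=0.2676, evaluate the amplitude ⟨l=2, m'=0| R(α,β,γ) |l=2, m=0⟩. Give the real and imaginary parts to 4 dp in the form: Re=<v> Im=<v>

D^2_{0,0}(1.1375,2.7566,0.2676) = e^{-i·0·1.1375}·d^2_{0,0}(2.7566)·e^{-i·0·0.2676}. Compute d first:
With c≡cos(β/2)=0.191310 and s≡sin(β/2)=0.981530, N=[2·2·2·2]^{1/2}=4.000000
The bounds max(0,m−m')=0 and min(l+m,l−m')=2 give 3 terms
  k=0: (−1)^0·4.0000/(4)·0.1913^4·0.9815^0 = +0.001340
  k=1: (−1)^1·4.0000/(1)·0.1913^2·0.9815^2 = -0.141040
  k=2: (−1)^2·4.0000/(4)·0.1913^0·0.9815^4 = +0.928141
d^2_{0,0}(2.7566) = +0.001340 -0.141040 +0.928141 = +0.788441
Attach z-rotation phases: D = e^{-i(0)(1.1375)}·(+0.788441)·e^{-i(0)(0.2676)} = +0.788441+0.000000i

Re=0.7884 Im=0.0000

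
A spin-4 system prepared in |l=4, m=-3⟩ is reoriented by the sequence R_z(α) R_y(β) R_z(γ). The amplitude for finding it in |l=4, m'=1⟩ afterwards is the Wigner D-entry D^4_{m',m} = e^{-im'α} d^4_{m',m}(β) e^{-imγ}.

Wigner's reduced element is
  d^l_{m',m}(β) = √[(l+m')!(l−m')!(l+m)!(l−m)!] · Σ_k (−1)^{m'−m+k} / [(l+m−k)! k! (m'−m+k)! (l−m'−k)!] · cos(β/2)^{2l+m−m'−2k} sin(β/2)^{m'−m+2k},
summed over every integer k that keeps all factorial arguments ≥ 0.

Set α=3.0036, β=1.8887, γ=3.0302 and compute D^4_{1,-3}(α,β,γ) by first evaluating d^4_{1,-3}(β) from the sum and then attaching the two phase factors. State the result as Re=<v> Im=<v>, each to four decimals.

Re=-0.0962 Im=0.0191

D^4_{1,-3}(3.0036,1.8887,3.0302) = e^{-i·1·3.0036}·d^4_{1,-3}(1.8887)·e^{-i·-3·3.0302}. Compute d first:
With c≡cos(β/2)=0.586270 and s≡sin(β/2)=0.810116, N=[120·6·1·5040]^{1/2}=1904.940944
Admissible k: 0..1 (factorial args all ≥0)
  k=0: (−1)^4·1904.9409/(144)·0.5863^4·0.8101^4 = +0.673128
  k=1: (−1)^5·1904.9409/(240)·0.5863^2·0.8101^6 = -0.771167
d^4_{1,-3}(1.8887) = +0.673128 -0.771167 = -0.098039
Phases: e^{-i·(1)·3.0036}=-0.990494-0.137555i, e^{-i·(-3)·3.0302}=-0.944680+0.327993i ⇒ D=-0.096159+0.019111i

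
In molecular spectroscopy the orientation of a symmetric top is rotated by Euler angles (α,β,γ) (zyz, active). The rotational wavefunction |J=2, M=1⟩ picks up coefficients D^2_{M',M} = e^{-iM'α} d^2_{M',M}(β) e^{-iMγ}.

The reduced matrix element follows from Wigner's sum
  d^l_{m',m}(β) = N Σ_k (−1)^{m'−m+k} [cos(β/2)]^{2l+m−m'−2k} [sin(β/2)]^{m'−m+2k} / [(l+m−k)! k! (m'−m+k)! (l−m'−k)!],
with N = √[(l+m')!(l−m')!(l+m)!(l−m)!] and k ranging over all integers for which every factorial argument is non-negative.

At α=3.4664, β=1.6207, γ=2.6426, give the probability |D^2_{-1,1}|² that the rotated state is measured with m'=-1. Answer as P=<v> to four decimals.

P=0.2233

First d^2_{-1,1}(β=1.6207), then the phase factors e^{-i(-1)α} and e^{-i(1)γ}:
With c≡cos(β/2)=0.689245 and s≡sin(β/2)=0.724528, N=[1·6·6·1]^{1/2}=6.000000
The bounds max(0,m−m')=2 and min(l+m,l−m')=3 give 2 terms
  k=2: (−1)^0·6.0000/(2)·0.6892^2·0.7245^2 = +0.748134
  k=3: (−1)^1·6.0000/(6)·0.6892^0·0.7245^4 = -0.275564
d^2_{-1,1}(1.6207) = +0.748134 -0.275564 = +0.472570
|D^2_{-1,1}|² = |d^2_{-1,1}(β)|² = (+0.472570)² = 0.223323 (the z-rotation phases have unit modulus)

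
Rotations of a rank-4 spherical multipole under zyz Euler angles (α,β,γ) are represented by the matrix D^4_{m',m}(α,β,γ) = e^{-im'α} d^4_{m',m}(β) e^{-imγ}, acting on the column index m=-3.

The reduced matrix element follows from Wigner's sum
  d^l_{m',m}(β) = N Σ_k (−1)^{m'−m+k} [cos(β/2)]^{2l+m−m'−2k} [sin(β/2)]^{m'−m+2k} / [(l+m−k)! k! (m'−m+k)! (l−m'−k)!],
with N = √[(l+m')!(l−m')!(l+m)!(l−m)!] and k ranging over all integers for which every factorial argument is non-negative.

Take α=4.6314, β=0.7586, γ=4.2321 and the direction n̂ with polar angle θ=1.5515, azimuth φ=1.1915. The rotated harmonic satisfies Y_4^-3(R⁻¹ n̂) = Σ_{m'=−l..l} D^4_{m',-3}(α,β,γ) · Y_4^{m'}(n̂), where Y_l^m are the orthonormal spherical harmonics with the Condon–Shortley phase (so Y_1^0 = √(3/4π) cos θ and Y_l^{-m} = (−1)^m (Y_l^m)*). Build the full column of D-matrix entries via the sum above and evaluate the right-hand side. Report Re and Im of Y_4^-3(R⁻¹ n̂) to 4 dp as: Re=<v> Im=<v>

Re=0.0925 Im=0.3492

Need the full column D^4_{m',-3} for m'=−4..4 at α=4.6314, β=0.7586, γ=4.2321.
cos(β/2)=0.928924, sin(β/2)=0.370270
d^4_{-4,-3}: single k=1 term ⇒ +0.625065;  D = +0.613336-0.120520i
d^4_{-3,-3}: k∈[0..1] ⇒ +0.554424 -0.616619 = -0.062196;  D = -0.007015-0.061799i
d^4_{-2,-3}: k∈[0..1] ⇒ -0.826884 +0.394133 = -0.432750;  D = +0.432528-0.013867i
d^4_{-1,-3}: k∈[0..1] ⇒ +0.699181 -0.185146 = +0.514034;  D = +0.025147-0.513419i
d^4_{0,-3}: k∈[0..1] ⇒ -0.415453 +0.066008 = -0.349444;  D = -0.346499-0.045275i
d^4_{1,-3}: k∈[0..1] ⇒ +0.185146 -0.017650 = +0.167496;  D = -0.035067+0.163785i
d^4_{2,-3}: k∈[0..1] ⇒ -0.062621 +0.003316 = -0.059305;  D = +0.056796+0.017067i
d^4_{3,-3}: k∈[0..1] ⇒ +0.015566 -0.000353 = +0.015213;  D = +0.005542-0.014167i
d^4_{4,-3}: single k=0 term ⇒ -0.002507;  D = -0.002253-0.001099i
Y_4^{m'}(θ=1.5515,φ=1.1915) and Σ D·Y over m':
  (+0.6133-0.1205i)·(+0.0237+0.4416i)  (-0.0070-0.0618i)·(-0.0219+0.0101i)  (+0.4325-0.0139i)·(+0.2421+0.2294i)  (+0.0251-0.5134i)·(-0.0101+0.0254i)  (-0.3465-0.0453i)·(+0.3162+0.0000i)  (-0.0351+0.1638i)·(+0.0101+0.0254i)  (+0.0568+0.0171i)·(+0.2421-0.2294i)  (+0.0055-0.0142i)·(+0.0219+0.0101i)  (-0.0023-0.0011i)·(+0.0237-0.4416i)
Y_4^-3(R⁻¹ n̂) = +0.092528+0.349244i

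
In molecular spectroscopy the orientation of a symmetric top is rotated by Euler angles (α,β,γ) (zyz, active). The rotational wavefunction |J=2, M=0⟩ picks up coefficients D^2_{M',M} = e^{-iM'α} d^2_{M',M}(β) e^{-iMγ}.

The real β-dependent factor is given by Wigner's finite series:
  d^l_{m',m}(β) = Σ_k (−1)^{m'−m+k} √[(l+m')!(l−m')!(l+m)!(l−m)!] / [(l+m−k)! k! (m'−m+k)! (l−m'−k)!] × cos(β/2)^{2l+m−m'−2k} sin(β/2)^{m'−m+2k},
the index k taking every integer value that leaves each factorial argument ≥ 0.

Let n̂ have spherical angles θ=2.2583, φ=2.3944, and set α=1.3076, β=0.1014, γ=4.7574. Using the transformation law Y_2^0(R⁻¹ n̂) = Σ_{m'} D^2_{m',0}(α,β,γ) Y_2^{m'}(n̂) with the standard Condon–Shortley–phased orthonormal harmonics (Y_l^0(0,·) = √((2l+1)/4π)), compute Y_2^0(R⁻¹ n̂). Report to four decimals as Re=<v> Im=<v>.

Need the full column D^2_{m',0} for m'=−2..2 at α=1.3076, β=0.1014, γ=4.7574.
cos(β/2)=0.998715, sin(β/2)=0.050678
d^2_{-2,0}: single k=2 term ⇒ +0.006275;  D = -0.005425+0.003153i
d^2_{-1,0}: k∈[1..2] ⇒ +0.123658 -0.000318 = +0.123340;  D = +0.032089+0.119092i
d^2_{0,0}: k∈[0..2] ⇒ +0.994870 -0.010247 +0.000007 = +0.984630;  D = +0.984630+0.000000i
d^2_{1,0}: k∈[0..1] ⇒ -0.123658 +0.000318 = -0.123340;  D = -0.032089+0.119092i
d^2_{2,0}: single k=0 term ⇒ +0.006275;  D = -0.005425-0.003153i
Y_2^{m'}(θ=2.2583,φ=2.3944) and Σ D·Y over m':
  (-0.0054+0.0032i)·(+0.0176+0.2300i)  (+0.0321+0.1191i)·(+0.2780+0.2575i)  (+0.9846+0.0000i)·(+0.0657+0.0000i)  (-0.0321+0.1191i)·(-0.2780+0.2575i)  (-0.0054-0.0032i)·(+0.0176-0.2300i)
Y_2^0(R⁻¹ n̂) = +0.019519-0.000000i

Re=0.0195 Im=0.0000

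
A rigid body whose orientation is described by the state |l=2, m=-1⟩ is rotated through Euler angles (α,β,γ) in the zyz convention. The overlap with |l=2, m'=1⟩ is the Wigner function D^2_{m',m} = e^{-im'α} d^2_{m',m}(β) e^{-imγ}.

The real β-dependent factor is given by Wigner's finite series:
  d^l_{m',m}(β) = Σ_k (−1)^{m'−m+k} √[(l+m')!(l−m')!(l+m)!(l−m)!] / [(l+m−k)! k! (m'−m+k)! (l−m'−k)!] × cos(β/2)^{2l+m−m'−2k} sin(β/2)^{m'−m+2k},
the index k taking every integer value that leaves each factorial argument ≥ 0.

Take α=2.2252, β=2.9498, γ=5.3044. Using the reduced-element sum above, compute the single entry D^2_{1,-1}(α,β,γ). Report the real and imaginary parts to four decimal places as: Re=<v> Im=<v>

Re=0.9526 Im=-0.0595

Split into d^2_{1,-1}(β=2.9498) × two z-phases.
Half-angle: c=0.095749, s=0.995405. N=√(6·1·1·6)=6.000000
k∈{0,1} keeps every argument non-negative
  k=0: (−1)^2·6.0000/(2)·0.0957^2·0.9954^2 = +0.027252
  k=1: (−1)^3·6.0000/(6)·0.0957^0·0.9954^4 = -0.981748
d^2_{1,-1}(2.9498) = +0.027252 -0.981748 = -0.954496
Phases: e^{-i·(1)·2.2252}=-0.608686-0.793411i, e^{-i·(-1)·5.3044}=+0.558031-0.829820i ⇒ D=+0.952639-0.059515i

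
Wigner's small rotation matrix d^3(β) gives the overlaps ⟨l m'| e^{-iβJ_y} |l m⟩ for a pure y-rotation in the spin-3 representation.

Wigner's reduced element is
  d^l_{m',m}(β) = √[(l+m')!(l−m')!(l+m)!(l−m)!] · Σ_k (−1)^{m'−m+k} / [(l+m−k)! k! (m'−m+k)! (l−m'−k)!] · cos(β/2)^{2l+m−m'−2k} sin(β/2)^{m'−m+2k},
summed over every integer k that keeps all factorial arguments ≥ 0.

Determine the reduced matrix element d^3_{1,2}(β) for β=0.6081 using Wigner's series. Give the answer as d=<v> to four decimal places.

d^3_{1,2}(β=0.6081) via Wigner's sum:
With c≡cos(β/2)=0.954132 and s≡sin(β/2)=0.299387, N=[24·2·120·1]^{1/2}=75.894664
k: max(0,(2)−(1))=1 … min(3+(2),3−(1))=2
  k=1: (−1)^0·75.8947/(24)·0.9541^5·0.2994^1 = +0.748643
  k=2: (−1)^1·75.8947/(12)·0.9541^3·0.2994^3 = -0.147419
d^3_{1,2}(0.6081) = +0.748643 -0.147419 = +0.601224

d=0.6012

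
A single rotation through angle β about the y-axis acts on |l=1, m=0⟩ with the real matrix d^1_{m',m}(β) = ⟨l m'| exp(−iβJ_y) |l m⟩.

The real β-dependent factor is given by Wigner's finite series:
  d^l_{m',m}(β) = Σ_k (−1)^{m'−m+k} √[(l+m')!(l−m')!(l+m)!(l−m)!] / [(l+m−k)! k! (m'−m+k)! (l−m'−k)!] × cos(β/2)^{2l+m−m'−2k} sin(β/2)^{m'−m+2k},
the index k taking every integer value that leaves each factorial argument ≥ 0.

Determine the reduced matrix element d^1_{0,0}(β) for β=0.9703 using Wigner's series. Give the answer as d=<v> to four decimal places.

d^1_{0,0}(β=0.9703) via Wigner's sum:
c=cos(0.9703/2)=0.884605, s=sin(0.9703/2)=0.466341; N=√[1·1·1·1]=1.000000
k∈{0,1} keeps every argument non-negative
  k=0: (−1)^0·1.0000/(1)·0.8846^2·0.4663^0 = +0.782526
  k=1: (−1)^1·1.0000/(1)·0.8846^0·0.4663^2 = -0.217474
d^1_{0,0}(0.9703) = +0.782526 -0.217474 = +0.565052

d=0.5651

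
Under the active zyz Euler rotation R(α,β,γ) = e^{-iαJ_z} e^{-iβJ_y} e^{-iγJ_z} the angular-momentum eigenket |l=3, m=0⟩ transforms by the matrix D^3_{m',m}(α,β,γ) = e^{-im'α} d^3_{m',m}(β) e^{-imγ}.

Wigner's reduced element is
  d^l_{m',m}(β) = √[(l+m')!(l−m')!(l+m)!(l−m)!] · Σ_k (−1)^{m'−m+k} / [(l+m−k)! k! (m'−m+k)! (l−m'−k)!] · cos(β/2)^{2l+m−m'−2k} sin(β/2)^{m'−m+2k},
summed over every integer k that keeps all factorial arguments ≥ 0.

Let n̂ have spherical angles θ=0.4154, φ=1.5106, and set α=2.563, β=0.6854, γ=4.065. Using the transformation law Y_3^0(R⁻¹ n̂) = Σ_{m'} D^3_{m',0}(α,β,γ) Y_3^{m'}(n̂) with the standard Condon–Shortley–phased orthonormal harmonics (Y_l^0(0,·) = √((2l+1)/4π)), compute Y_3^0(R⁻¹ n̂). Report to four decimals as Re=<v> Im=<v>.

Need the full column D^3_{m',0} for m'=−3..3 at α=2.563, β=0.6854, γ=4.065.
cos(β/2)=0.941851, sin(β/2)=0.336031
d^3_{-3,0}: single k=3 term ⇒ +0.141775;  D = +0.023284+0.139850i
d^3_{-2,0}: k∈[2..3] ⇒ +0.486686 -0.061950 = +0.424735;  D = +0.170709-0.388920i
d^3_{-1,0}: k∈[1..3] ⇒ +0.862742 -0.329456 +0.013979 = +0.547265;  D = -0.458188+0.299270i
d^3_{0,0}: k∈[0..3] ⇒ +0.698060 -0.799706 +0.101795 -0.001440 = -0.001291;  D = -0.001291+0.000000i
d^3_{1,0}: k∈[0..2] ⇒ -0.862742 +0.329456 -0.013979 = -0.547265;  D = +0.458188+0.299270i
d^3_{2,0}: k∈[0..1] ⇒ +0.486686 -0.061950 = +0.424735;  D = +0.170709+0.388920i
d^3_{3,0}: single k=0 term ⇒ -0.141775;  D = -0.023284+0.139850i
Y_3^{m'}(θ=0.4154,φ=1.5106) and Σ D·Y over m':
  (+0.0233+0.1399i)·(-0.0049+0.0270i)  (+0.1707-0.3889i)·(-0.1512-0.0183i)  (-0.4582+0.2993i)·(+0.0250-0.4147i)  (-0.0013+0.0000i)·(+0.4048+0.0000i)  (+0.4582+0.2993i)·(-0.0250-0.4147i)  (+0.1707+0.3889i)·(-0.1512+0.0183i)  (-0.0233+0.1399i)·(+0.0049+0.0270i)
Y_3^0(R⁻¹ n̂) = +0.151189+0.000000i

Re=0.1512 Im=0.0000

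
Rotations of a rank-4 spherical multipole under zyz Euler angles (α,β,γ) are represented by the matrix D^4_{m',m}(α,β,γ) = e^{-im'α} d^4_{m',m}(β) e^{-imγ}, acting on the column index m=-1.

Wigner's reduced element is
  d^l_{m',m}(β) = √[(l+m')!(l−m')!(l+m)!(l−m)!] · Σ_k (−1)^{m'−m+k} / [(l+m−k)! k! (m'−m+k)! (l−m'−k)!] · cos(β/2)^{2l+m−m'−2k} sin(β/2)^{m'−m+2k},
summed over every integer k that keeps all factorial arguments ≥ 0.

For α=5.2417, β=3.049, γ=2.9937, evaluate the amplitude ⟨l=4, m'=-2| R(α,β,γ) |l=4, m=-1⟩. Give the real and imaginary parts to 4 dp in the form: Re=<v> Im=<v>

Split into d^4_{-2,-1}(β=3.049) × two z-phases.
With c≡cos(β/2)=0.046280 and s≡sin(β/2)=0.998929, N=[2·720·6·120]^{1/2}=1018.233765
k: max(0,(-1)−(-2))=1 … min(4+(-1),4−(-2))=3
  k=1: (−1)^0·1018.2338/(240)·0.0463^7·0.9989^1 = +0.000000
  k=2: (−1)^1·1018.2338/(48)·0.0463^5·0.9989^3 = -0.000004
  k=3: (−1)^2·1018.2338/(72)·0.0463^3·0.9989^5 = +0.001394
d^4_{-2,-1}(3.049) = +0.000000 -0.000004 +0.001394 = +0.001390
D = (-0.490074-0.871681i)·(+0.001390)·(-0.989084+0.147354i) = +0.000852+0.001098i

Re=0.0009 Im=0.0011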